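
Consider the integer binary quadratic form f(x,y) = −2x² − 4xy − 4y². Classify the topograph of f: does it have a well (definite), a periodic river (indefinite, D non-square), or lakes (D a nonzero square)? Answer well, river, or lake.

D = b²−4ac = (-4)² − 4·(-2)·(-4) = -16
D < 0 ⇒ definite ⇒ every region one sign ⇒ single well

well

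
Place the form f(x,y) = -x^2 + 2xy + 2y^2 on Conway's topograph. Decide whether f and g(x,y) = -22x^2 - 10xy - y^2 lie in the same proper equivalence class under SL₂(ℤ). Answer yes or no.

D₁ = 12, D₂ = 12
river cycle of f (length 2): (2, 2, -1), (-1, 2, 2)
river cycle of g (length 2): (-1, 2, 2), (2, 2, -1)
cycles coincide ⇒ equivalent

yes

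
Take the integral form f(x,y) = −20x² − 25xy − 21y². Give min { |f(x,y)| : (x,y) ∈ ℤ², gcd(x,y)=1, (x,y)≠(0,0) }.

translate: b→-15 (≡25 mod 40), so (20,25,21)→(20,-15,16)
flip: (20,-15,16)→(16,15,20)
reduced (well bottom): (16,15,20) with a≤c, −a<b≤a
well minimum |f| = |-16| = 16 (negative-definite)

16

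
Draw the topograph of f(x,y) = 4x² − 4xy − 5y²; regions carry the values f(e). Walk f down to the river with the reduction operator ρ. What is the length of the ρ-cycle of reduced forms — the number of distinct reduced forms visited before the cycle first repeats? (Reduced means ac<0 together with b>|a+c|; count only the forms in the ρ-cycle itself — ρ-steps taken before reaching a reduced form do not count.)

D = 96, ⌊√D⌋ = 9
descent: ρ → (-5,4,4)  [lands on river]
river: ρ → (4,4,-5)
river: ρ → (-5,6,3)
river: ρ → (3,6,-5)
ρ-cycle length = 4 (tail of 1 descent step not counted)

4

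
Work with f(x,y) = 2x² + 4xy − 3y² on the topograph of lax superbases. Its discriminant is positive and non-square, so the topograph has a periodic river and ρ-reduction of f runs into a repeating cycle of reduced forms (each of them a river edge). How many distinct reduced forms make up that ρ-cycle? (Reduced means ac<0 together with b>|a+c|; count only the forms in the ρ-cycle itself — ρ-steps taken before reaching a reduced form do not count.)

D = 40, ⌊√D⌋ = 6
river: ρ → (-3,2,3)
river: ρ → (3,4,-2)
river: ρ → (-2,4,3)
river: ρ → (3,2,-3)
river: ρ → (-3,4,2)
river: ρ → (2,4,-3)
ρ-cycle length = 6 (tail of 0 descent steps not counted)

6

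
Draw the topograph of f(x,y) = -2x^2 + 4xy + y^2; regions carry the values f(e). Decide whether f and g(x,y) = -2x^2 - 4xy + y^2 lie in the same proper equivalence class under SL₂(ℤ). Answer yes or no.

D₁ = 24, D₂ = 24
river cycle of f (length 2): (1, 4, -2), (-2, 4, 1)
river cycle of g (length 2): (1, 4, -2), (-2, 4, 1)
cycles coincide ⇒ equivalent

yes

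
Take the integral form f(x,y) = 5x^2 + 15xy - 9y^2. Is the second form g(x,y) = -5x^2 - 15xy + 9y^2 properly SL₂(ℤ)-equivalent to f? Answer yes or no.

D₁ = 405, D₂ = 405
river cycle of f (length 6): (-9, 3, 11), (11, 19, -1), (-1, 19, 11), (11, 3, -9), (-9, 15, 5), (5, 15, -9)
river cycle of g (length 6): (9, 15, -5), (-5, 15, 9), (9, 3, -11), (-11, 19, 1), (1, 19, -11), (-11, 3, 9)
cycles differ ⇒ inequivalent

no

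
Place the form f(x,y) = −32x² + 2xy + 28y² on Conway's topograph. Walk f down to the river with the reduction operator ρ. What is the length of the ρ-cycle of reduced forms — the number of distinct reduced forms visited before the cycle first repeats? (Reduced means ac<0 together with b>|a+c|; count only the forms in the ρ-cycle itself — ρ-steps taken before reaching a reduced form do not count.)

D = 3588, ⌊√D⌋ = 59
descent: ρ → (28,54,-6)  [lands on river]
river: ρ → (-6,54,28)
river: ρ → (28,58,-2)
river: ρ → (-2,58,28)
ρ-cycle length = 4 (tail of 1 descent step not counted)

4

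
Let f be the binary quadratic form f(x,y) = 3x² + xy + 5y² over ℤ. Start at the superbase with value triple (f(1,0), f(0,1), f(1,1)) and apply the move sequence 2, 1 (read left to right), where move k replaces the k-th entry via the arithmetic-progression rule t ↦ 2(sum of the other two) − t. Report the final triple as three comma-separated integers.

start (3,5,9) = (f(1,0),f(0,1),f(1,1))
replace slot 2: 2·(3+9) − 5 = 19 → (3,19,9)
replace slot 1: 2·(19+9) − 3 = 53 → (53,19,9)

53,19,9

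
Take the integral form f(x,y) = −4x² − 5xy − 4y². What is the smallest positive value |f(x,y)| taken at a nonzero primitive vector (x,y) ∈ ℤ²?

translate: b→-3 (≡5 mod 8), so (4,5,4)→(4,-3,3)
flip: (4,-3,3)→(3,3,4)
reduced (well bottom): (3,3,4) with a≤c, −a<b≤a
well minimum |f| = |-3| = 3 (negative-definite)

3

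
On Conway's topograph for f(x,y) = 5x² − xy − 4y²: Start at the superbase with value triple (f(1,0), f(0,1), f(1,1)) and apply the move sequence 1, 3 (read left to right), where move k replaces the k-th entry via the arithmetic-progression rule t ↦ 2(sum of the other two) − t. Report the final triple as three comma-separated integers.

start (5,-4,0) = (f(1,0),f(0,1),f(1,1))
replace slot 1: 2·((-4)+0) − 5 = -13 → (-13,-4,0)
replace slot 3: 2·((-13)+(-4)) − 0 = -34 → (-13,-4,-34)

-13,-4,-34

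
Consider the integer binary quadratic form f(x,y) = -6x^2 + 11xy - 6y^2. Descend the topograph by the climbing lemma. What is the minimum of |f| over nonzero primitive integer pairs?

translate: b→1 (≡-11 mod 12), so (6,-11,6)→(6,1,1)
flip: (6,1,1)→(1,-1,6)
translate: b→1 (≡-1 mod 2), so (1,-1,6)→(1,1,6)
reduced (well bottom): (1,1,6) with a≤c, −a<b≤a
well minimum |f| = |-1| = 1 (negative-definite)

1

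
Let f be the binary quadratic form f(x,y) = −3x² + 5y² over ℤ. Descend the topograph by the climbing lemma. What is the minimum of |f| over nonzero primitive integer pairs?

descent: ρ → (5,0,-3)
descent: ρ → (-3,6,2)  [lands on river]
river: ρ → (2,6,-3)
closes: descent 2, river 2
min |a| on river = 2

2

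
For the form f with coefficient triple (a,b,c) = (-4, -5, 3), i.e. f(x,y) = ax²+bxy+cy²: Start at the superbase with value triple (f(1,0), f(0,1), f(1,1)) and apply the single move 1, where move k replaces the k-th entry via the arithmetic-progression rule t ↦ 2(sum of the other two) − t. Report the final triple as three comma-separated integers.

start (-4,3,-6) = (f(1,0),f(0,1),f(1,1))
replace slot 1: 2·(3+(-6)) − (-4) = -2 → (-2,3,-6)

-2,3,-6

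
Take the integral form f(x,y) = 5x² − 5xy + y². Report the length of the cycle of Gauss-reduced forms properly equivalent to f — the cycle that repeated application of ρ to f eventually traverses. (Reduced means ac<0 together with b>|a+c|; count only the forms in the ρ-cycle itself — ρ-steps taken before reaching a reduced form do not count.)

D = 5, ⌊√D⌋ = 2
descent: ρ → (1,1,-1)  [lands on river]
river: ρ → (-1,1,1)
ρ-cycle length = 2 (tail of 1 descent step not counted)

2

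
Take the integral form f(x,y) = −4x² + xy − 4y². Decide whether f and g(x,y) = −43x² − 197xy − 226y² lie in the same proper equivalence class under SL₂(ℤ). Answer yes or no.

D₁ = -63, D₂ = -63
f is negative-definite; reduce −f:
−f: flip: (4,-1,4)→(4,1,4)
−f: reduced (well bottom): (4,1,4) with a≤c, −a<b≤a
flip sign back: reduced form of f is (-4,-1,-4)
g is negative-definite; reduce −g:
−g: translate: b→25 (≡197 mod 86), so (43,197,226)→(43,25,4)
−g: flip: (43,25,4)→(4,-25,43)
−g: translate: b→-1 (≡-25 mod 8), so (4,-25,43)→(4,-1,4)
−g: flip: (4,-1,4)→(4,1,4)
−g: reduced (well bottom): (4,1,4) with a≤c, −a<b≤a
flip sign back: reduced form of g is (-4,-1,-4)
reduced forms (-4, -1, -4) vs (-4, -1, -4) ⇒ equivalent

yes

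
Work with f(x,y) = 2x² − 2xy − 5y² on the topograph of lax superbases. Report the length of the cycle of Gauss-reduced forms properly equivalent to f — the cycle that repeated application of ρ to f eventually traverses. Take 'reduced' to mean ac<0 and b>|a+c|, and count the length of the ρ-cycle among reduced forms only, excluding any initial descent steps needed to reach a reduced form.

D = 44, ⌊√D⌋ = 6
descent: ρ → (-5,2,2)
descent: ρ → (2,6,-1)  [lands on river]
river: ρ → (-1,6,2)
ρ-cycle length = 2 (tail of 2 descent steps not counted)

2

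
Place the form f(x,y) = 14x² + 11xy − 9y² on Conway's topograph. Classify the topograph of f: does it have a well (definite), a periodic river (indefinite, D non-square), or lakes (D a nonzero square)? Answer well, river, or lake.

D = b²−4ac = 11² − 4·14·(-9) = 625
D = 25² is a perfect square ⇒ form factors over ℤ ⇒ lakes

lake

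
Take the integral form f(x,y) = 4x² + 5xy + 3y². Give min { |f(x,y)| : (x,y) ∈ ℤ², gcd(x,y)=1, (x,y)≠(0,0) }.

translate: b→-3 (≡5 mod 8), so (4,5,3)→(4,-3,2)
flip: (4,-3,2)→(2,3,4)
translate: b→-1 (≡3 mod 4), so (2,3,4)→(2,-1,3)
reduced (well bottom): (2,-1,3) with a≤c, −a<b≤a
well minimum = a = 2

2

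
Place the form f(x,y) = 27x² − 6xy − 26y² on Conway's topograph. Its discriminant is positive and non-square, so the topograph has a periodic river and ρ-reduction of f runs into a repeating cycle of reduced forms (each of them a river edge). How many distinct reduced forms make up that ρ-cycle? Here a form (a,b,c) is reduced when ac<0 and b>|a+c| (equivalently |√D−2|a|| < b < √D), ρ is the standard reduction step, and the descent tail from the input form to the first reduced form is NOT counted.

D = 2844, ⌊√D⌋ = 53
descent: ρ → (-26,6,27)  [lands on river]
river: ρ → (27,48,-5)
river: ρ → (-5,52,7)
river: ρ → (7,46,-26)
ρ-cycle length = 4 (tail of 1 descent step not counted)

4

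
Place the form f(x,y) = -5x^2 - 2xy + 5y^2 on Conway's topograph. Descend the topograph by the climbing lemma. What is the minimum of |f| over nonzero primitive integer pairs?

descent: ρ → (5,2,-5)  [lands on river]
river: ρ → (-5,8,2)
river: ρ → (2,8,-5)
river: ρ → (-5,2,5)
river: ρ → (5,8,-2)
river: ρ → (-2,8,5)
closes: descent 1, river 6
min |a| on river = 2

2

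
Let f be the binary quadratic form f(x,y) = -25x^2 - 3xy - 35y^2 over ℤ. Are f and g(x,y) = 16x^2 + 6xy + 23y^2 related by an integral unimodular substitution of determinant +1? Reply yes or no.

D₁ = -3491, D₂ = -1436
discriminants differ ⇒ not SL₂(ℤ)-equivalent

no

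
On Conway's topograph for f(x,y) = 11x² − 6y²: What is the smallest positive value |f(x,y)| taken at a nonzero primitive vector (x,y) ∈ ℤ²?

descent: ρ → (-6,12,5)  [lands on river]
river: ρ → (5,8,-10)
river: ρ → (-10,12,3)
river: ρ → (3,12,-10)
river: ρ → (-10,8,5)
river: ρ → (5,12,-6)
closes: descent 1, river 6
min |a| on river = 3

3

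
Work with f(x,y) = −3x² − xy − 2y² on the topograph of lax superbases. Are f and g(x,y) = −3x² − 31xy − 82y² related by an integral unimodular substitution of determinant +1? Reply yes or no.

D₁ = -23, D₂ = -23
f is negative-definite; reduce −f:
−f: flip: (3,1,2)→(2,-1,3)
−f: reduced (well bottom): (2,-1,3) with a≤c, −a<b≤a
flip sign back: reduced form of f is (-2,1,-3)
g is negative-definite; reduce −g:
−g: translate: b→1 (≡31 mod 6), so (3,31,82)→(3,1,2)
−g: flip: (3,1,2)→(2,-1,3)
−g: reduced (well bottom): (2,-1,3) with a≤c, −a<b≤a
flip sign back: reduced form of g is (-2,1,-3)
reduced forms (-2, 1, -3) vs (-2, 1, -3) ⇒ equivalent

yes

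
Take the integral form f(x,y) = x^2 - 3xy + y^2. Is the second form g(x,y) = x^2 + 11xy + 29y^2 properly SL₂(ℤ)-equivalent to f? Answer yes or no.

D₁ = 5, D₂ = 5
river cycle of f (length 2): (1, 1, -1), (-1, 1, 1)
river cycle of g (length 2): (1, 1, -1), (-1, 1, 1)
cycles coincide ⇒ equivalent

yes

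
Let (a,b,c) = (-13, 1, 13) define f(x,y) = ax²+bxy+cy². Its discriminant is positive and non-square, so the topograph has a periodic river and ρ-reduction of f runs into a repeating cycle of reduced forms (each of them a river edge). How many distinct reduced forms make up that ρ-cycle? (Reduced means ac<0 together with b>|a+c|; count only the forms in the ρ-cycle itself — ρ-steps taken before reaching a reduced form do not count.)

D = 677, ⌊√D⌋ = 26
river: ρ → (13,25,-1)
river: ρ → (-1,25,13)
river: ρ → (13,1,-13)
river: ρ → (-13,25,1)
river: ρ → (1,25,-13)
river: ρ → (-13,1,13)
ρ-cycle length = 6 (tail of 0 descent steps not counted)

6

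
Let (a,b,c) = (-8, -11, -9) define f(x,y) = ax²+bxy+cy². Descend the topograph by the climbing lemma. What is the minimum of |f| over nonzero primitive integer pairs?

translate: b→-5 (≡11 mod 16), so (8,11,9)→(8,-5,6)
flip: (8,-5,6)→(6,5,8)
reduced (well bottom): (6,5,8) with a≤c, −a<b≤a
well minimum |f| = |-6| = 6 (negative-definite)

6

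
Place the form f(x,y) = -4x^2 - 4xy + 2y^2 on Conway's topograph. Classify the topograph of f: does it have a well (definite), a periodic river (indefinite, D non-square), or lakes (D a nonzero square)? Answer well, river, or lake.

D = b²−4ac = (-4)² − 4·(-4)·2 = 48
D > 0 non-square ⇒ indefinite ⇒ periodic river

river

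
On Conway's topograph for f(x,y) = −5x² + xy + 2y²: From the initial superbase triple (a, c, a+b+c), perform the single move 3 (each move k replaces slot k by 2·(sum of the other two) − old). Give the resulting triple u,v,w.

start (-5,2,-2) = (f(1,0),f(0,1),f(1,1))
replace slot 3: 2·((-5)+2) − (-2) = -4 → (-5,2,-4)

-5,2,-4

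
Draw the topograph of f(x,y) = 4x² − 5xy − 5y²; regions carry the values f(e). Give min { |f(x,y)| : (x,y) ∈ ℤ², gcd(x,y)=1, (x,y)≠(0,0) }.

descent: ρ → (-5,5,4)  [lands on river]
river: ρ → (4,3,-6)
river: ρ → (-6,9,1)
river: ρ → (1,9,-6)
river: ρ → (-6,3,4)
river: ρ → (4,5,-5)
closes: descent 1, river 6
min |a| on river = 1

1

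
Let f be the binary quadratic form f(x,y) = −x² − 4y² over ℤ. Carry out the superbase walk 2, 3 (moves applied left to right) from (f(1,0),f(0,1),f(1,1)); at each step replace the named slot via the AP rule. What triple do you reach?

start (-1,-4,-5) = (f(1,0),f(0,1),f(1,1))
replace slot 2: 2·((-1)+(-5)) − (-4) = -8 → (-1,-8,-5)
replace slot 3: 2·((-1)+(-8)) − (-5) = -13 → (-1,-8,-13)

-1,-8,-13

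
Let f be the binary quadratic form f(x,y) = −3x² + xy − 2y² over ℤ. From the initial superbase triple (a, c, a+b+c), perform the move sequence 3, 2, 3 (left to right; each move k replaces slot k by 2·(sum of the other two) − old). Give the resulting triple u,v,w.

start (-3,-2,-4) = (f(1,0),f(0,1),f(1,1))
replace slot 3: 2·((-3)+(-2)) − (-4) = -6 → (-3,-2,-6)
replace slot 2: 2·((-3)+(-6)) − (-2) = -16 → (-3,-16,-6)
replace slot 3: 2·((-3)+(-16)) − (-6) = -32 → (-3,-16,-32)

-3,-16,-32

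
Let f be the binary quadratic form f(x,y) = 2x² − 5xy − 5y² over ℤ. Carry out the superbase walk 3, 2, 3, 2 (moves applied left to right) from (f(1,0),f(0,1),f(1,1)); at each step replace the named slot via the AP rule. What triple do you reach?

start (2,-5,-8) = (f(1,0),f(0,1),f(1,1))
replace slot 3: 2·(2+(-5)) − (-8) = 2 → (2,-5,2)
replace slot 2: 2·(2+2) − (-5) = 13 → (2,13,2)
replace slot 3: 2·(2+13) − 2 = 28 → (2,13,28)
replace slot 2: 2·(2+28) − 13 = 47 → (2,47,28)

2,47,28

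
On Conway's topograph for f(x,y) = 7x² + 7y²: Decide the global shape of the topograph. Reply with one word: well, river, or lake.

D = b²−4ac = 0² − 4·7·7 = -196
D < 0 ⇒ definite ⇒ every region one sign ⇒ single well

well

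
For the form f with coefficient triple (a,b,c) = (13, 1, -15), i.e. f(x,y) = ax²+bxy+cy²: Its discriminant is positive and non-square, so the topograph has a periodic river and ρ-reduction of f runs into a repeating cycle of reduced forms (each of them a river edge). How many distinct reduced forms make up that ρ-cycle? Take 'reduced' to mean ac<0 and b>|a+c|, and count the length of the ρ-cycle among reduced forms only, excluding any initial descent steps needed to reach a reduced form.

D = 781, ⌊√D⌋ = 27
descent: ρ → (-15,-1,13)
descent: ρ → (13,27,-1)  [lands on river]
river: ρ → (-1,27,13)
river: ρ → (13,25,-3)
river: ρ → (-3,23,21)
river: ρ → (21,19,-5)
river: ρ → (-5,21,17)
river: ρ → (17,13,-9)
river: ρ → (-9,23,7)
river: ρ → (7,19,-15)
river: ρ → (-15,11,11)
river: ρ → (11,11,-15)
river: ρ → (-15,19,7)
river: ρ → (7,23,-9)
river: ρ → (-9,13,17)
river: ρ → (17,21,-5)
river: ρ → (-5,19,21)
river: ρ → (21,23,-3)
river: ρ → (-3,25,13)
ρ-cycle length = 18 (tail of 2 descent steps not counted)

18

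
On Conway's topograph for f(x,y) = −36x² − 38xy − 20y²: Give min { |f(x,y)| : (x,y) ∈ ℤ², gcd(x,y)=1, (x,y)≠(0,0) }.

translate: b→-34 (≡38 mod 72), so (36,38,20)→(36,-34,18)
flip: (36,-34,18)→(18,34,36)
translate: b→-2 (≡34 mod 36), so (18,34,36)→(18,-2,20)
reduced (well bottom): (18,-2,20) with a≤c, −a<b≤a
well minimum |f| = |-18| = 18 (negative-definite)

18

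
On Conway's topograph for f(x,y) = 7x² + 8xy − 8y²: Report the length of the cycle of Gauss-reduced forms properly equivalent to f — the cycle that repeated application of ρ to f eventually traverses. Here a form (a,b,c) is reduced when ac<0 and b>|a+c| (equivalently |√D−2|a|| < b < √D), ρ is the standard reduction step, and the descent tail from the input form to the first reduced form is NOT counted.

D = 288, ⌊√D⌋ = 16
river: ρ → (-8,8,7)
river: ρ → (7,6,-9)
river: ρ → (-9,12,4)
river: ρ → (4,12,-9)
river: ρ → (-9,6,7)
river: ρ → (7,8,-8)
ρ-cycle length = 6 (tail of 0 descent steps not counted)

6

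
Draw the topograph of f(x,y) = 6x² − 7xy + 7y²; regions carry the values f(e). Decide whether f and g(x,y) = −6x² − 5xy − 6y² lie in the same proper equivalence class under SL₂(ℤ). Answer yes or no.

D₁ = -119, D₂ = -119
f: translate: b→5 (≡-7 mod 12), so (6,-7,7)→(6,5,6)
f: reduced (well bottom): (6,5,6) with a≤c, −a<b≤a
g is negative-definite; reduce −g:
−g: reduced (well bottom): (6,5,6) with a≤c, −a<b≤a
flip sign back: reduced form of g is (-6,-5,-6)
reduced forms (6, 5, 6) vs (-6, -5, -6) ⇒ inequivalent

no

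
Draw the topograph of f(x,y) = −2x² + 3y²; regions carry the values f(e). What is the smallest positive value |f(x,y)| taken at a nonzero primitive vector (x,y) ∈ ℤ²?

descent: ρ → (3,0,-2)
descent: ρ → (-2,4,1)  [lands on river]
river: ρ → (1,4,-2)
closes: descent 2, river 2
min |a| on river = 1

1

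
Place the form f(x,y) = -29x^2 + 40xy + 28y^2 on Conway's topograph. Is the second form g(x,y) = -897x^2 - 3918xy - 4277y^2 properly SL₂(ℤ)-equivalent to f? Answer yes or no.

D₁ = 4848, D₂ = 4848
river cycle of f (length 16): (28, 16, -41), (-41, 66, 3), (3, 66, -41), (-41, 16, 28), (28, 40, -29), (-29, 18, 39), (39, 60, -8), (-8, 68, 7), (7, 58, -53), (-53, 48, 12), … (6 more)
river cycle of g (length 16): (-29, 40, 28), (28, 16, -41), (-41, 66, 3), (3, 66, -41), (-41, 16, 28), (28, 40, -29), (-29, 18, 39), (39, 60, -8), (-8, 68, 7), (7, 58, -53), … (6 more)
cycles coincide ⇒ equivalent

yes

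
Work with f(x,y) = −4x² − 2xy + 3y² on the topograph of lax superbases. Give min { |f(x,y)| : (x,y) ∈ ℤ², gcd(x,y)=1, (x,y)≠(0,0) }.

descent: ρ → (3,2,-4)  [lands on river]
river: ρ → (-4,6,1)
river: ρ → (1,6,-4)
river: ρ → (-4,2,3)
river: ρ → (3,4,-3)
river: ρ → (-3,2,4)
river: ρ → (4,6,-1)
river: ρ → (-1,6,4)
river: ρ → (4,2,-3)
river: ρ → (-3,4,3)
closes: descent 1, river 10
min |a| on river = 1

1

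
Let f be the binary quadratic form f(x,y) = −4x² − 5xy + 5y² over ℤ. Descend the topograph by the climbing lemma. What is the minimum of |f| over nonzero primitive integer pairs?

descent: ρ → (5,5,-4)  [lands on river]
river: ρ → (-4,3,6)
river: ρ → (6,9,-1)
river: ρ → (-1,9,6)
river: ρ → (6,3,-4)
river: ρ → (-4,5,5)
closes: descent 1, river 6
min |a| on river = 1

1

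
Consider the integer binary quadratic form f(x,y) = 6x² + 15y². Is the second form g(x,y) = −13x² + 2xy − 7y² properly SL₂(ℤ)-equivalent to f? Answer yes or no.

D₁ = -360, D₂ = -360
f: reduced (well bottom): (6,0,15) with a≤c, −a<b≤a
g is negative-definite; reduce −g:
−g: flip: (13,-2,7)→(7,2,13)
−g: reduced (well bottom): (7,2,13) with a≤c, −a<b≤a
flip sign back: reduced form of g is (-7,-2,-13)
reduced forms (6, 0, 15) vs (-7, -2, -13) ⇒ inequivalent

no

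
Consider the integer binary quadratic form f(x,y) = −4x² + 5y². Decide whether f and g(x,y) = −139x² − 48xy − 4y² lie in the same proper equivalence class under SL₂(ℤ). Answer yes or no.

D₁ = 80, D₂ = 80
river cycle of f (length 2): (-4, 8, 1), (1, 8, -4)
river cycle of g (length 2): (-4, 8, 1), (1, 8, -4)
cycles coincide ⇒ equivalent

yes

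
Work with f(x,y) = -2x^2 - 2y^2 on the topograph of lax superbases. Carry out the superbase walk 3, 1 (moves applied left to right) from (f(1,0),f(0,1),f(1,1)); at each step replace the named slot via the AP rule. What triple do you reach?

start (-2,-2,-4) = (f(1,0),f(0,1),f(1,1))
replace slot 3: 2·((-2)+(-2)) − (-4) = -4 → (-2,-2,-4)
replace slot 1: 2·((-2)+(-4)) − (-2) = -10 → (-10,-2,-4)

-10,-2,-4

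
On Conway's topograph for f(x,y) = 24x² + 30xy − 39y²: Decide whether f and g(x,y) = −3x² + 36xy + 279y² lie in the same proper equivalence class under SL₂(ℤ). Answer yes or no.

D₁ = 4644, D₂ = 4644
river cycle of f (length 10): (-39, 48, 15), (15, 42, -48), (-48, 54, 9), (9, 54, -48), (-48, 42, 15), (15, 48, -39), (-39, 30, 24), (24, 66, -3), (-3, 66, 24), (24, 30, -39)
river cycle of g (length 10): (-3, 66, 24), (24, 30, -39), (-39, 48, 15), (15, 42, -48), (-48, 54, 9), (9, 54, -48), (-48, 42, 15), (15, 48, -39), (-39, 30, 24), (24, 66, -3)
cycles coincide ⇒ equivalent

yes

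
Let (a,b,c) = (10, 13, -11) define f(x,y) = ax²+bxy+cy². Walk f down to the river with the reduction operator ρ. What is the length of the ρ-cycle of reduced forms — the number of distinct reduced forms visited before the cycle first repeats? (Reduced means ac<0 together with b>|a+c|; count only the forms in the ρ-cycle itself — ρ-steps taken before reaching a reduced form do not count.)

D = 609, ⌊√D⌋ = 24
river: ρ → (-11,9,12)
river: ρ → (12,15,-8)
river: ρ → (-8,17,10)
river: ρ → (10,23,-2)
river: ρ → (-2,21,21)
river: ρ → (21,21,-2)
river: ρ → (-2,23,10)
river: ρ → (10,17,-8)
river: ρ → (-8,15,12)
river: ρ → (12,9,-11)
river: ρ → (-11,13,10)
river: ρ → (10,7,-14)
river: ρ → (-14,21,3)
river: ρ → (3,21,-14)
river: ρ → (-14,7,10)
river: ρ → (10,13,-11)
ρ-cycle length = 16 (tail of 0 descent steps not counted)

16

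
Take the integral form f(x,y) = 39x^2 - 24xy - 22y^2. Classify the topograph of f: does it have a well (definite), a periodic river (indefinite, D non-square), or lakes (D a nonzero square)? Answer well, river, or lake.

D = b²−4ac = (-24)² − 4·39·(-22) = 4008
D > 0 non-square ⇒ indefinite ⇒ periodic river

river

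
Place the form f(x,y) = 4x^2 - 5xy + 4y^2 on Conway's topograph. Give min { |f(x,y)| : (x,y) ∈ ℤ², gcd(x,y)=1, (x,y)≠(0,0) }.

translate: b→3 (≡-5 mod 8), so (4,-5,4)→(4,3,3)
flip: (4,3,3)→(3,-3,4)
translate: b→3 (≡-3 mod 6), so (3,-3,4)→(3,3,4)
reduced (well bottom): (3,3,4) with a≤c, −a<b≤a
well minimum = a = 3

3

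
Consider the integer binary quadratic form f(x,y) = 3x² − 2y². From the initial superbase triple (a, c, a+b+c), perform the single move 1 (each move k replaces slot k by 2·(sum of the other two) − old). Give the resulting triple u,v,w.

start (3,-2,1) = (f(1,0),f(0,1),f(1,1))
replace slot 1: 2·((-2)+1) − 3 = -5 → (-5,-2,1)

-5,-2,1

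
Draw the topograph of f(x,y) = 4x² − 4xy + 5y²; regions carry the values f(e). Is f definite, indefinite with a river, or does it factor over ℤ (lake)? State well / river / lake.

D = b²−4ac = (-4)² − 4·4·5 = -64
D < 0 ⇒ definite ⇒ every region one sign ⇒ single well

well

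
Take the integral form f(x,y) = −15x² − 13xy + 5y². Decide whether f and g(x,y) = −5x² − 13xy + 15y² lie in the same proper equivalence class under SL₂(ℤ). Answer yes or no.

D₁ = 469, D₂ = 469
river cycle of f (length 4): (5, 13, -15), (-15, 17, 3), (3, 19, -9), (-9, 17, 5)
river cycle of g (length 4): (15, 13, -5), (-5, 17, 9), (9, 19, -3), (-3, 17, 15)
cycles differ ⇒ inequivalent

no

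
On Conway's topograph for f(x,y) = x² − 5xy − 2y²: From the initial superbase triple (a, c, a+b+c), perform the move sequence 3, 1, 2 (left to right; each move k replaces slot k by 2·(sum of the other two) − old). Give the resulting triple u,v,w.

start (1,-2,-6) = (f(1,0),f(0,1),f(1,1))
replace slot 3: 2·(1+(-2)) − (-6) = 4 → (1,-2,4)
replace slot 1: 2·((-2)+4) − 1 = 3 → (3,-2,4)
replace slot 2: 2·(3+4) − (-2) = 16 → (3,16,4)

3,16,4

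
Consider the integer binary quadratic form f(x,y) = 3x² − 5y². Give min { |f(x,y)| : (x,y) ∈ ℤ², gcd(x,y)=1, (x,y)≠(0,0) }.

descent: ρ → (-5,0,3)
descent: ρ → (3,6,-2)  [lands on river]
river: ρ → (-2,6,3)
closes: descent 2, river 2
min |a| on river = 2

2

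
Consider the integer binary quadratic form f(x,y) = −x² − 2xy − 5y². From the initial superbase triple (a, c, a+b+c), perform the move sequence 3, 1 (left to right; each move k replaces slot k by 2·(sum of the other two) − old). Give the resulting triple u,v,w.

start (-1,-5,-8) = (f(1,0),f(0,1),f(1,1))
replace slot 3: 2·((-1)+(-5)) − (-8) = -4 → (-1,-5,-4)
replace slot 1: 2·((-5)+(-4)) − (-1) = -17 → (-17,-5,-4)

-17,-5,-4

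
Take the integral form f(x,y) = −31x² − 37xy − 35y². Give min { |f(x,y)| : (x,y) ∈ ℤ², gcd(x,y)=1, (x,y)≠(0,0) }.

translate: b→-25 (≡37 mod 62), so (31,37,35)→(31,-25,29)
flip: (31,-25,29)→(29,25,31)
reduced (well bottom): (29,25,31) with a≤c, −a<b≤a
well minimum |f| = |-29| = 29 (negative-definite)

29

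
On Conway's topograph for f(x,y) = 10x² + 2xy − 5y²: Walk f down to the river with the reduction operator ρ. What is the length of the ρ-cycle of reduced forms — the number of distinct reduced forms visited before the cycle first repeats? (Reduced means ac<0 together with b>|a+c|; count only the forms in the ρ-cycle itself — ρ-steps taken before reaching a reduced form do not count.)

D = 204, ⌊√D⌋ = 14
descent: ρ → (-5,8,7)  [lands on river]
river: ρ → (7,6,-6)
river: ρ → (-6,6,7)
river: ρ → (7,8,-5)
river: ρ → (-5,12,3)
river: ρ → (3,12,-5)
ρ-cycle length = 6 (tail of 1 descent step not counted)

6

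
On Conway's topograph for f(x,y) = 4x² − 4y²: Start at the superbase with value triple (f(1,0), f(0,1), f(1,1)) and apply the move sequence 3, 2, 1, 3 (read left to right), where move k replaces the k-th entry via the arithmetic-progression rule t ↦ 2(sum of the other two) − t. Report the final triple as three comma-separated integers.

start (4,-4,0) = (f(1,0),f(0,1),f(1,1))
replace slot 3: 2·(4+(-4)) − 0 = 0 → (4,-4,0)
replace slot 2: 2·(4+0) − (-4) = 12 → (4,12,0)
replace slot 1: 2·(12+0) − 4 = 20 → (20,12,0)
replace slot 3: 2·(20+12) − 0 = 64 → (20,12,64)

20,12,64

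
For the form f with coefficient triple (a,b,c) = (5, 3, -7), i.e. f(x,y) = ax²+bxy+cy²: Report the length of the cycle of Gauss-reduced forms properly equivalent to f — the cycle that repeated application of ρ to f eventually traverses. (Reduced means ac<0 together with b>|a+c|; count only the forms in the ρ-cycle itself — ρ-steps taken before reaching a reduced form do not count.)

D = 149, ⌊√D⌋ = 12
river: ρ → (-7,11,1)
river: ρ → (1,11,-7)
river: ρ → (-7,3,5)
river: ρ → (5,7,-5)
river: ρ → (-5,3,7)
river: ρ → (7,11,-1)
river: ρ → (-1,11,7)
river: ρ → (7,3,-5)
river: ρ → (-5,7,5)
river: ρ → (5,3,-7)
ρ-cycle length = 10 (tail of 0 descent steps not counted)

10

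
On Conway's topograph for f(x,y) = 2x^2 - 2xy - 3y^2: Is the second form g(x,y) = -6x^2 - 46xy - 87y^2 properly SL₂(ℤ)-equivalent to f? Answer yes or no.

D₁ = 28, D₂ = 28
river cycle of f (length 4): (-3, 2, 2), (2, 2, -3), (-3, 4, 1), (1, 4, -3)
river cycle of g (length 4): (1, 4, -3), (-3, 2, 2), (2, 2, -3), (-3, 4, 1)
cycles coincide ⇒ equivalent

yes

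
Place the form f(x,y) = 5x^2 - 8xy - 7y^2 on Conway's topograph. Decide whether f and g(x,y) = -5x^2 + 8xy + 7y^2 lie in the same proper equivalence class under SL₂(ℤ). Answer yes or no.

D₁ = 204, D₂ = 204
river cycle of f (length 6): (-7, 8, 5), (5, 12, -3), (-3, 12, 5), (5, 8, -7), (-7, 6, 6), (6, 6, -7)
river cycle of g (length 6): (7, 6, -6), (-6, 6, 7), (7, 8, -5), (-5, 12, 3), (3, 12, -5), (-5, 8, 7)
cycles differ ⇒ inequivalent

no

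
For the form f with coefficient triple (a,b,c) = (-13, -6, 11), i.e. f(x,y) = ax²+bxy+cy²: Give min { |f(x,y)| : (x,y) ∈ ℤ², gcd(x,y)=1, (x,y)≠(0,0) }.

descent: ρ → (11,6,-13)  [lands on river]
river: ρ → (-13,20,4)
river: ρ → (4,20,-13)
river: ρ → (-13,6,11)
river: ρ → (11,16,-8)
river: ρ → (-8,16,11)
closes: descent 1, river 6
min |a| on river = 4

4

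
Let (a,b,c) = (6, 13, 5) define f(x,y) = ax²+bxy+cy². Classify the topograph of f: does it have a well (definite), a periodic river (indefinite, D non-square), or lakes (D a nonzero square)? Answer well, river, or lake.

D = b²−4ac = 13² − 4·6·5 = 49
D = 7² is a perfect square ⇒ form factors over ℤ ⇒ lakes

lake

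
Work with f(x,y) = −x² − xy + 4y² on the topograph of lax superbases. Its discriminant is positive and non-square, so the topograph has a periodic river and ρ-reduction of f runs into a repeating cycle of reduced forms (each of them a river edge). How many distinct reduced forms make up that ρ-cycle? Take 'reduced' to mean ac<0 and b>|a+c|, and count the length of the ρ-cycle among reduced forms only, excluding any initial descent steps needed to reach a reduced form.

D = 17, ⌊√D⌋ = 4
descent: ρ → (4,1,-1)
descent: ρ → (-1,3,2)  [lands on river]
river: ρ → (2,1,-2)
river: ρ → (-2,3,1)
river: ρ → (1,3,-2)
river: ρ → (-2,1,2)
river: ρ → (2,3,-1)
ρ-cycle length = 6 (tail of 2 descent steps not counted)

6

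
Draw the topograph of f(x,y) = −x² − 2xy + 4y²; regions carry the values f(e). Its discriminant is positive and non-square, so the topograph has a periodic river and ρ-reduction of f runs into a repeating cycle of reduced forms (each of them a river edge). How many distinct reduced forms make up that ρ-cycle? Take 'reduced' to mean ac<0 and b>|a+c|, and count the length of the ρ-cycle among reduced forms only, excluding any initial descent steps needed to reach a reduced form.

D = 20, ⌊√D⌋ = 4
descent: ρ → (4,2,-1)
descent: ρ → (-1,4,1)  [lands on river]
river: ρ → (1,4,-1)
ρ-cycle length = 2 (tail of 2 descent steps not counted)

2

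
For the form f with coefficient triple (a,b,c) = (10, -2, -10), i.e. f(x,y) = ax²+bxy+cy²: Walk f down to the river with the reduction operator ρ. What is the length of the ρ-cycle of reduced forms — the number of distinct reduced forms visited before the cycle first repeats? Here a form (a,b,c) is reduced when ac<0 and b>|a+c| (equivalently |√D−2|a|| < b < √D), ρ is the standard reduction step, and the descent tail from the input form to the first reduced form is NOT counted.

D = 404, ⌊√D⌋ = 20
descent: ρ → (-10,2,10)  [lands on river]
river: ρ → (10,18,-2)
river: ρ → (-2,18,10)
river: ρ → (10,2,-10)
river: ρ → (-10,18,2)
river: ρ → (2,18,-10)
ρ-cycle length = 6 (tail of 1 descent step not counted)

6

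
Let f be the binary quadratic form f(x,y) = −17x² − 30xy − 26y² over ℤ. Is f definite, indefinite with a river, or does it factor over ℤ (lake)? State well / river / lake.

D = b²−4ac = (-30)² − 4·(-17)·(-26) = -868
D < 0 ⇒ definite ⇒ every region one sign ⇒ single well

well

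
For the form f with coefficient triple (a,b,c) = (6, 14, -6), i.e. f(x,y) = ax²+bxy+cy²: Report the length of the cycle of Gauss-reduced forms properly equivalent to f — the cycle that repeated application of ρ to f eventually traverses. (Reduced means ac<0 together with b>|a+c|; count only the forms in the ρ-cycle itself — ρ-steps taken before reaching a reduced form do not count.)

D = 340, ⌊√D⌋ = 18
river: ρ → (-6,10,10)
river: ρ → (10,10,-6)
river: ρ → (-6,14,6)
river: ρ → (6,10,-10)
river: ρ → (-10,10,6)
river: ρ → (6,14,-6)
ρ-cycle length = 6 (tail of 0 descent steps not counted)

6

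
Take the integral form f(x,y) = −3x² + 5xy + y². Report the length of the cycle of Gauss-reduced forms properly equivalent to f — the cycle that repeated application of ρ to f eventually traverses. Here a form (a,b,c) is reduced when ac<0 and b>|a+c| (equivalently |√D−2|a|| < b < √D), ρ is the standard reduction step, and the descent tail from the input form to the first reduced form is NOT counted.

D = 37, ⌊√D⌋ = 6
river: ρ → (1,5,-3)
river: ρ → (-3,1,3)
river: ρ → (3,5,-1)
river: ρ → (-1,5,3)
river: ρ → (3,1,-3)
river: ρ → (-3,5,1)
ρ-cycle length = 6 (tail of 0 descent steps not counted)

6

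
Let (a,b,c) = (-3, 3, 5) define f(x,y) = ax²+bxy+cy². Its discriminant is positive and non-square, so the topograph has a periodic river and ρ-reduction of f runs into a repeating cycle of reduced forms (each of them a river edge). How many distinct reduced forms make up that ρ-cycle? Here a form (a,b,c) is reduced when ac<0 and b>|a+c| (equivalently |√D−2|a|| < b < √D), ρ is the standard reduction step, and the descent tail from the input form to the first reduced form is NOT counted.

D = 69, ⌊√D⌋ = 8
river: ρ → (5,7,-1)
river: ρ → (-1,7,5)
river: ρ → (5,3,-3)
river: ρ → (-3,3,5)
ρ-cycle length = 4 (tail of 0 descent steps not counted)

4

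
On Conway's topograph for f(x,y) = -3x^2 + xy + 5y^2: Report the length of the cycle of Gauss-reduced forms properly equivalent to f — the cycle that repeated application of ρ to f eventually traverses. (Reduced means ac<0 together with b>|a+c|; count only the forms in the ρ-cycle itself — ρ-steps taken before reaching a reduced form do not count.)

D = 61, ⌊√D⌋ = 7
descent: ρ → (5,-1,-3)
descent: ρ → (-3,7,1)  [lands on river]
river: ρ → (1,7,-3)
river: ρ → (-3,5,3)
river: ρ → (3,7,-1)
river: ρ → (-1,7,3)
river: ρ → (3,5,-3)
ρ-cycle length = 6 (tail of 2 descent steps not counted)

6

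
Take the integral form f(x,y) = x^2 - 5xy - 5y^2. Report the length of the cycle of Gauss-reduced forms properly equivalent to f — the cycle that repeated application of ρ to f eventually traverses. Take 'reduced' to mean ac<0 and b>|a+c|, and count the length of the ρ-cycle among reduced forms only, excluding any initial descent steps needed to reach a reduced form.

D = 45, ⌊√D⌋ = 6
descent: ρ → (-5,5,1)  [lands on river]
river: ρ → (1,5,-5)
ρ-cycle length = 2 (tail of 1 descent step not counted)

2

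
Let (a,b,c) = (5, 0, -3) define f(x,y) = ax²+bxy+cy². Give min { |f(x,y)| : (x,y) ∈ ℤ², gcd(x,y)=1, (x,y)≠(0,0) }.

descent: ρ → (-3,6,2)  [lands on river]
river: ρ → (2,6,-3)
closes: descent 1, river 2
min |a| on river = 2

2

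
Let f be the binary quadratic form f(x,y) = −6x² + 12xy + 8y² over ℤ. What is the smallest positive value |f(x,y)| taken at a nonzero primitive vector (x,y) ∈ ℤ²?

river: ρ → (8,4,-10)
river: ρ → (-10,16,2)
river: ρ → (2,16,-10)
river: ρ → (-10,4,8)
river: ρ → (8,12,-6)
river: ρ → (-6,12,8)
closes: descent 0, river 6
min |a| on river = 2

2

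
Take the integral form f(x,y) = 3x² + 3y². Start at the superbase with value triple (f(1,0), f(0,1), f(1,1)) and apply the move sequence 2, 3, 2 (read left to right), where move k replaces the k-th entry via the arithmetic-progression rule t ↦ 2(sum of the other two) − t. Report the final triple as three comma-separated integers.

start (3,3,6) = (f(1,0),f(0,1),f(1,1))
replace slot 2: 2·(3+6) − 3 = 15 → (3,15,6)
replace slot 3: 2·(3+15) − 6 = 30 → (3,15,30)
replace slot 2: 2·(3+30) − 15 = 51 → (3,51,30)

3,51,30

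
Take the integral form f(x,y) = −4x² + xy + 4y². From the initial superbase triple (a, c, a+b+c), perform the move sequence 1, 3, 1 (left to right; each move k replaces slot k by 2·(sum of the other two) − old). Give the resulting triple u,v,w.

start (-4,4,1) = (f(1,0),f(0,1),f(1,1))
replace slot 1: 2·(4+1) − (-4) = 14 → (14,4,1)
replace slot 3: 2·(14+4) − 1 = 35 → (14,4,35)
replace slot 1: 2·(4+35) − 14 = 64 → (64,4,35)

64,4,35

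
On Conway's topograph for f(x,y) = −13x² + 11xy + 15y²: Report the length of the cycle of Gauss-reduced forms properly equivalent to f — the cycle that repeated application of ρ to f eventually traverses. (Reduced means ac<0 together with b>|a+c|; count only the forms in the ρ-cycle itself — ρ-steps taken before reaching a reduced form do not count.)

D = 901, ⌊√D⌋ = 30
river: ρ → (15,19,-9)
river: ρ → (-9,17,17)
river: ρ → (17,17,-9)
river: ρ → (-9,19,15)
river: ρ → (15,11,-13)
river: ρ → (-13,15,13)
river: ρ → (13,11,-15)
river: ρ → (-15,19,9)
river: ρ → (9,17,-17)
river: ρ → (-17,17,9)
river: ρ → (9,19,-15)
river: ρ → (-15,11,13)
river: ρ → (13,15,-13)
river: ρ → (-13,11,15)
ρ-cycle length = 14 (tail of 0 descent steps not counted)

14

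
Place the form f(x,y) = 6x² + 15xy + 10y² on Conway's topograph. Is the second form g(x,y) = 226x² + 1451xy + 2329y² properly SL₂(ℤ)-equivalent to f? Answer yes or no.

D₁ = -15, D₂ = -15
f: translate: b→3 (≡15 mod 12), so (6,15,10)→(6,3,1)
f: flip: (6,3,1)→(1,-3,6)
f: translate: b→1 (≡-3 mod 2), so (1,-3,6)→(1,1,4)
f: reduced (well bottom): (1,1,4) with a≤c, −a<b≤a
g: translate: b→95 (≡1451 mod 452), so (226,1451,2329)→(226,95,10)
g: flip: (226,95,10)→(10,-95,226)
g: translate: b→5 (≡-95 mod 20), so (10,-95,226)→(10,5,1)
g: flip: (10,5,1)→(1,-5,10)
g: translate: b→1 (≡-5 mod 2), so (1,-5,10)→(1,1,4)
g: reduced (well bottom): (1,1,4) with a≤c, −a<b≤a
reduced forms (1, 1, 4) vs (1, 1, 4) ⇒ equivalent

yes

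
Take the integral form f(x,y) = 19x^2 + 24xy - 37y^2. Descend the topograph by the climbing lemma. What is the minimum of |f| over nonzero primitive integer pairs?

river: ρ → (-37,50,6)
river: ρ → (6,58,-1)
river: ρ → (-1,58,6)
river: ρ → (6,50,-37)
river: ρ → (-37,24,19)
river: ρ → (19,52,-9)
river: ρ → (-9,56,7)
river: ρ → (7,56,-9)
river: ρ → (-9,52,19)
river: ρ → (19,24,-37)
closes: descent 0, river 10
min |a| on river = 1

1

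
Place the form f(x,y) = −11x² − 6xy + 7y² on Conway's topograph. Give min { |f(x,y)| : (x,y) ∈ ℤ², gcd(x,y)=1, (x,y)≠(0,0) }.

descent: ρ → (7,6,-11)  [lands on river]
river: ρ → (-11,16,2)
river: ρ → (2,16,-11)
river: ρ → (-11,6,7)
river: ρ → (7,8,-10)
river: ρ → (-10,12,5)
river: ρ → (5,18,-1)
river: ρ → (-1,18,5)
river: ρ → (5,12,-10)
river: ρ → (-10,8,7)
closes: descent 1, river 10
min |a| on river = 1

1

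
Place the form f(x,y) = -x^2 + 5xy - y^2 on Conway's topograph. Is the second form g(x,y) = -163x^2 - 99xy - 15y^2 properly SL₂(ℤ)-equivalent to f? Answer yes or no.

D₁ = 21, D₂ = 21
river cycle of f (length 2): (-1, 3, 3), (3, 3, -1)
river cycle of g (length 2): (-1, 3, 3), (3, 3, -1)
cycles coincide ⇒ equivalent

yes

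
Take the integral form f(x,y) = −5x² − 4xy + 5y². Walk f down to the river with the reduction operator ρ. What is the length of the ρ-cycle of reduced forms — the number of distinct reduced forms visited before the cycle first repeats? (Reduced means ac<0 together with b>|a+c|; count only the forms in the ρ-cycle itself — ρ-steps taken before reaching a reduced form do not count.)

D = 116, ⌊√D⌋ = 10
descent: ρ → (5,4,-5)  [lands on river]
river: ρ → (-5,6,4)
river: ρ → (4,10,-1)
river: ρ → (-1,10,4)
river: ρ → (4,6,-5)
river: ρ → (-5,4,5)
river: ρ → (5,6,-4)
river: ρ → (-4,10,1)
river: ρ → (1,10,-4)
river: ρ → (-4,6,5)
ρ-cycle length = 10 (tail of 1 descent step not counted)

10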